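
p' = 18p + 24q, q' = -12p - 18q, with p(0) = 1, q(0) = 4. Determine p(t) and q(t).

p(t) = 10e^(6t) - 9e^(-6t), q(t) = -5e^(6t) + 9e^(-6t)

Coefficient matrix A = [[18, 24], [-12, -18]].
Characteristic polynomial det(A - λI) = λ^2 - 36 = 0.
Eigenvalues λ = -6, 6.
For λ=-6: (A-λI) row 1 is [24, 24], so an eigenvector is (1, -1).
For λ=6: (A-λI) row 1 is [12, 24], so an eigenvector is (-2, 1).
General solution: c_1e^(-6t)(1,-1) + c_2e^(6t)(-2,1).
Applying p(0)=1, q(0)=4 gives c_1=-9, c_2=-5.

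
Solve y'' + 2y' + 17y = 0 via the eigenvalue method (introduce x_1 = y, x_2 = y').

Let x_1 = y, x_2 = y'. Then x_1' = x_2 and x_2' = -17x_1 - 2x_2.
A = [[0,1],[-17,-2]]; det(A-λI) = λ^2 + 2λ + 17.
Eigenvalues λ = -1 ± 4i.

y(t) = c_1e^(-t)cos(4t) + c_2e^(-t)sin(4t)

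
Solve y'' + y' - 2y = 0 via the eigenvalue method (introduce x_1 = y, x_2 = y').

y(t) = C_1e^(t) + C_2e^(-2t)

Let x_1 = y, x_2 = y'. Then x_1' = x_2 and x_2' = 2x_1 - x_2.
A = [[0,1],[2,-1]]; det(A-λI) = λ^2 + λ - 2.
Eigenvalues λ = 1, -2 with eigenvectors (1,1), (1,-2).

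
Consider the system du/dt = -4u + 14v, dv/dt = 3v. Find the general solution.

u(t) = 2c_1e^(3t) + c_2e^(-4t), v(t) = c_1e^(3t)

Coefficient matrix A = [[-4, 14], [0, 3]].
Characteristic polynomial det(A - λI) = λ^2 + λ - 12 = 0.
Eigenvalues λ = 3, -4.
For λ=3: (A-λI) row 1 is [-7, 14], so an eigenvector is (2, 1).
For λ=-4: (A-λI) row 1 is [0, 14], so an eigenvector is (1, 0).
General solution: c_1e^(3t)(2,1) + c_2e^(-4t)(1,0).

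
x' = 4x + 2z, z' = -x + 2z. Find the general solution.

x(t) = C_1e^(3t)sin(t) + C_1e^(3t)cos(t) + C_2e^(3t)sin(t) - C_2e^(3t)cos(t), z(t) = -C_1e^(3t)sin(t) + C_2e^(3t)cos(t)

Coefficient matrix A = [[4, 2], [-1, 2]].
Characteristic polynomial det(A - λI) = λ^2 - 6λ + 10 = 0.
Eigenvalues λ = 3 ± i (complex conjugate pair).
For λ=3+i: an eigenvector is (1,0) - i(1,-1) = (1 - i, 0 + i).
A real fundamental pair from Re and Im of e^((3+i)t)v: X_1 = e^(3t)(cos(t)·(1,0) + sin(t)·(1,-1)), X_2 = e^(3t)(sin(t)·(1,0) - cos(t)·(1,-1)).
General solution: C_1X_1 + C_2X_2.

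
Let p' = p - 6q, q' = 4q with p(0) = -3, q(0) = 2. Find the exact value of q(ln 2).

A = [[1,-6],[0,4]]; eigenvalues λ = 4, 1.
Eigenvectors: (-2,1) for λ=4, (1,0) for λ=1.
From the initial condition, c_1 = 2, c_2 = 1.
q(ln 2) = (2)(2^4)(1) + (1)(2^1)(0) = 32.

32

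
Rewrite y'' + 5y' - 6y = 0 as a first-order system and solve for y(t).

y(t) = C_1e^(-6t) + C_2e^(t)

Let x_1 = y, x_2 = y'. Then x_1' = x_2 and x_2' = 6x_1 - 5x_2.
A = [[0,1],[6,-5]]; det(A-λI) = λ^2 + 5λ - 6.
Eigenvalues λ = -6, 1 with eigenvectors (1,-6), (1,1).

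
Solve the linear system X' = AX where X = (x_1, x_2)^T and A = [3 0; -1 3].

x_1(t) = -C_2e^(3t), x_2(t) = C_1e^(3t) + C_2te^(3t) + 3C_2e^(3t)

Coefficient matrix A = [[3, 0], [-1, 3]].
Characteristic polynomial det(A - λI) = λ^2 - 6λ + 9 = 0.
Single eigenvalue λ = 3 with algebraic multiplicity 2.
Eigenvector v = (0,1); generalized eigenvector w with (A-λI)w=v is (-1,3).
General solution: e^(3t)[C_1·v + C_2·(t·v + w)].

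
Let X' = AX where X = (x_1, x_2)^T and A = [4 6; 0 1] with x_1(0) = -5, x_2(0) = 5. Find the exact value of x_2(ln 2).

10

A = [[4,6],[0,1]]; eigenvalues λ = 1, 4.
Eigenvectors: (2,-1) for λ=1, (-1,0) for λ=4.
From the initial condition, c_1 = -5, c_2 = -5.
x_2(ln 2) = (-5)(2^1)(-1) + (-5)(2^4)(0) = 10.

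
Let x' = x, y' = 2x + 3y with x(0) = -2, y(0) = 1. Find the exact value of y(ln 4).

A = [[1,0],[2,3]]; eigenvalues λ = 3, 1.
Eigenvectors: (0,-1) for λ=3, (-1,1) for λ=1.
From the initial condition, c_1 = 1, c_2 = 2.
y(ln 4) = (1)(4^3)(-1) + (2)(4^1)(1) = -56.

-56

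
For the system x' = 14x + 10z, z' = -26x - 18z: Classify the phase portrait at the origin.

A = [[14,10],[-26,-18]]; det(A-λI) = λ^2 + 4λ + 8.
λ = -2 ± 2i: negative real part.

stable spiral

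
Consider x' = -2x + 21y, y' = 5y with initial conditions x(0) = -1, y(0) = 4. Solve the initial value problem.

x(t) = 12e^(5t) - 13e^(-2t), y(t) = 4e^(5t)

Coefficient matrix A = [[-2, 21], [0, 5]].
Characteristic polynomial det(A - λI) = λ^2 - 3λ - 10 = 0.
Eigenvalues λ = -2, 5.
For λ=-2: (A-λI) row 1 is [0, 21], so an eigenvector is (-1, 0).
For λ=5: (A-λI) row 1 is [-7, 21], so an eigenvector is (3, 1).
General solution: c_1e^(-2t)(-1,0) + c_2e^(5t)(3,1).
Applying x(0)=-1, y(0)=4 gives c_1=13, c_2=4.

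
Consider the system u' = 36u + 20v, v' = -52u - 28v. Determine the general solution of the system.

u(t) = 2K_1e^(4t)sin(4t) - K_1e^(4t)cos(4t) - K_2e^(4t)sin(4t) - 2K_2e^(4t)cos(4t), v(t) = -3K_1e^(4t)sin(4t) + 2K_1e^(4t)cos(4t) + 2K_2e^(4t)sin(4t) + 3K_2e^(4t)cos(4t)

Coefficient matrix A = [[36, 20], [-52, -28]].
Characteristic polynomial det(A - λI) = λ^2 - 8λ + 32 = 0.
Eigenvalues λ = 4 ± 4i (complex conjugate pair).
For λ=4+4i: an eigenvector is (-1,2) - i(2,-3) = (-1 - 2i, 2 + 3i).
A real fundamental pair from Re and Im of e^((4+4i)t)v: X_1 = e^(4t)(cos(4t)·(-1,2) + sin(4t)·(2,-3)), X_2 = e^(4t)(sin(4t)·(-1,2) - cos(4t)·(2,-3)).
General solution: K_1X_1 + K_2X_2.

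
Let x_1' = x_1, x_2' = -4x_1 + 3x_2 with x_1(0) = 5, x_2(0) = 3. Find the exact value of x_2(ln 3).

-159

A = [[1,0],[-4,3]]; eigenvalues λ = 3, 1.
Eigenvectors: (0,1) for λ=3, (-1,-2) for λ=1.
From the initial condition, c_1 = -7, c_2 = -5.
x_2(ln 3) = (-7)(3^3)(1) + (-5)(3^1)(-2) = -159.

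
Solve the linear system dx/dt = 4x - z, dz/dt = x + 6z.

Coefficient matrix A = [[4, -1], [1, 6]].
Characteristic polynomial det(A - λI) = λ^2 - 10λ + 25 = 0.
Single eigenvalue λ = 5 with algebraic multiplicity 2.
Eigenvector v = (-1,1); generalized eigenvector w with (A-λI)w=v is (2,-1).
General solution: e^(5t)[K_1·v + K_2·(t·v + w)].

x(t) = -K_1e^(5t) - K_2te^(5t) + 2K_2e^(5t), z(t) = K_1e^(5t) + K_2te^(5t) - K_2e^(5t)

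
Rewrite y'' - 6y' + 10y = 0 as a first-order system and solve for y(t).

y(t) = c_1e^(3t)cos(t) + c_2e^(3t)sin(t)

Let x_1 = y, x_2 = y'. Then x_1' = x_2 and x_2' = -10x_1 + 6x_2.
A = [[0,1],[-10,6]]; det(A-λI) = λ^2 - 6λ + 10.
Eigenvalues λ = 3 ± i.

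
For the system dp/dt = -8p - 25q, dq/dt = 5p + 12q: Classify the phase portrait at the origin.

unstable spiral

A = [[-8,-25],[5,12]]; det(A-λI) = λ^2 - 4λ + 29.
λ = 2 ± 5i: positive real part.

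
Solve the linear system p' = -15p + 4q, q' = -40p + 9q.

p(t) = -c_1e^(-3t)cos(4t) - c_2e^(-3t)sin(4t), q(t) = c_1e^(-3t)sin(4t) - 3c_1e^(-3t)cos(4t) - 3c_2e^(-3t)sin(4t) - c_2e^(-3t)cos(4t)

Coefficient matrix A = [[-15, 4], [-40, 9]].
Characteristic polynomial det(A - λI) = λ^2 + 6λ + 25 = 0.
Eigenvalues λ = -3 ± 4i (complex conjugate pair).
For λ=-3+4i: an eigenvector is (-1,-3) - i(0,1) = (-1, -3 - i).
A real fundamental pair from Re and Im of e^((-3+4i)t)v: X_1 = e^(-3t)(cos(4t)·(-1,-3) + sin(4t)·(0,1)), X_2 = e^(-3t)(sin(4t)·(-1,-3) - cos(4t)·(0,1)).
General solution: c_1X_1 + c_2X_2.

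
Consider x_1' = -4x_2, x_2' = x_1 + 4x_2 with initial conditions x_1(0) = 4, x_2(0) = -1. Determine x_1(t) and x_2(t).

Coefficient matrix A = [[0, -4], [1, 4]].
Characteristic polynomial det(A - λI) = λ^2 - 4λ + 4 = 0.
Single eigenvalue λ = 2 with algebraic multiplicity 2.
Eigenvector v = (-2,1); generalized eigenvector w with (A-λI)w=v is (1,0).
General solution: e^(2t)[c_1·v + c_2·(t·v + w)].
Applying x_1(0)=4, x_2(0)=-1 gives c_1=-1, c_2=2.

x_1(t) = -4te^(2t) + 4e^(2t), x_2(t) = 2te^(2t) - e^(2t)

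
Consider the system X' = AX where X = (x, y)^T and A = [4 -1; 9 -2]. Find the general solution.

x(t) = -C_1e^(t) - C_2te^(t) - C_2e^(t), y(t) = -3C_1e^(t) - 3C_2te^(t) - 2C_2e^(t)

Coefficient matrix A = [[4, -1], [9, -2]].
Characteristic polynomial det(A - λI) = λ^2 - 2λ + 1 = 0.
Single eigenvalue λ = 1 with algebraic multiplicity 2.
Eigenvector v = (-1,-3); generalized eigenvector w with (A-λI)w=v is (-1,-2).
General solution: e^(t)[C_1·v + C_2·(t·v + w)].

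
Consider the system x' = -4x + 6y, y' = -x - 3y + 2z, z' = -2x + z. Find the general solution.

x(t) = -2K_1e^(-t) + 6K_2e^(-3t) + 3K_3e^(-2t), y(t) = -K_1e^(-t) + K_2e^(-3t) + K_3e^(-2t), z(t) = -2K_1e^(-t) + 3K_2e^(-3t) + 2K_3e^(-2t)

Coefficient matrix A = [[-4, 6, 0], [-1, -3, 2], [-2, 0, 1]].
det(A - λI) = 0 gives eigenvalues λ = -1, -3, -2.
For λ=-1: eigenvector (-2,-1,-2).
For λ=-3: eigenvector (6,1,3).
For λ=-2: eigenvector (3,1,2).
General solution: K_1e^(-t)(-2,-1,-2) + K_2e^(-3t)(6,1,3) + K_3e^(-2t)(3,1,2).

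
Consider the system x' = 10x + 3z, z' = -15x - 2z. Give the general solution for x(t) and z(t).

x(t) = K_1e^(4t)cos(3t) + K_2e^(4t)sin(3t), z(t) = -K_1e^(4t)sin(3t) - 2K_1e^(4t)cos(3t) - 2K_2e^(4t)sin(3t) + K_2e^(4t)cos(3t)

Coefficient matrix A = [[10, 3], [-15, -2]].
Characteristic polynomial det(A - λI) = λ^2 - 8λ + 25 = 0.
Eigenvalues λ = 4 ± 3i (complex conjugate pair).
For λ=4+3i: an eigenvector is (1,-2) - i(0,-1) = (1, -2 + i).
A real fundamental pair from Re and Im of e^((4+3i)t)v: X_1 = e^(4t)(cos(3t)·(1,-2) + sin(3t)·(0,-1)), X_2 = e^(4t)(sin(3t)·(1,-2) - cos(3t)·(0,-1)).
General solution: K_1X_1 + K_2X_2.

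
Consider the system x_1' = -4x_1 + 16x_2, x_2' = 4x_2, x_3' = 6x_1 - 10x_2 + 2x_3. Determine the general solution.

Coefficient matrix A = [[-4, 16, 0], [0, 4, 0], [6, -10, 2]].
det(A - λI) = 0 gives eigenvalues λ = 4, -4, 2.
For λ=4: eigenvector (2,1,1).
For λ=-4: eigenvector (1,0,-1).
For λ=2: eigenvector (0,0,1).
General solution: c_1e^(4t)(2,1,1) + c_2e^(-4t)(1,0,-1) + c_3e^(2t)(0,0,1).

x_1(t) = 2c_1e^(4t) + c_2e^(-4t), x_2(t) = c_1e^(4t), x_3(t) = c_1e^(4t) - c_2e^(-4t) + c_3e^(2t)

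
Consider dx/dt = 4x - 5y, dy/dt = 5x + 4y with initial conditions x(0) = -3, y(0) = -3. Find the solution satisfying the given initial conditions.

Coefficient matrix A = [[4, -5], [5, 4]].
Characteristic polynomial det(A - λI) = λ^2 - 8λ + 41 = 0.
Eigenvalues λ = 4 ± 5i (complex conjugate pair).
For λ=4+5i: an eigenvector is (0,-1) - i(1,0) = (0 - i, -1).
A real fundamental pair from Re and Im of e^((4+5i)t)v: X_1 = e^(4t)(cos(5t)·(0,-1) + sin(5t)·(1,0)), X_2 = e^(4t)(sin(5t)·(0,-1) - cos(5t)·(1,0)).
General solution: K_1X_1 + K_2X_2.
Applying x(0)=-3, y(0)=-3 gives K_1=3, K_2=3.

x(t) = 3e^(4t)sin(5t) - 3e^(4t)cos(5t), y(t) = -3e^(4t)sin(5t) - 3e^(4t)cos(5t)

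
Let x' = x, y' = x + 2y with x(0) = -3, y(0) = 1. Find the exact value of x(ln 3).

A = [[1,0],[1,2]]; eigenvalues λ = 1, 2.
Eigenvectors: (-1,1) for λ=1, (0,-1) for λ=2.
From the initial condition, c_1 = 3, c_2 = 2.
x(ln 3) = (3)(3^1)(-1) + (2)(3^2)(0) = -9.

-9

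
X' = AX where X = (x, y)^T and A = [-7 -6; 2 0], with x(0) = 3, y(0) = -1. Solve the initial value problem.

x(t) = -3e^(-3t) + 6e^(-4t), y(t) = 2e^(-3t) - 3e^(-4t)

Coefficient matrix A = [[-7, -6], [2, 0]].
Characteristic polynomial det(A - λI) = λ^2 + 7λ + 12 = 0.
Eigenvalues λ = -4, -3.
For λ=-4: (A-λI) row 1 is [-3, -6], so an eigenvector is (2, -1).
For λ=-3: (A-λI) row 1 is [-4, -6], so an eigenvector is (-3, 2).
General solution: c_1e^(-4t)(2,-1) + c_2e^(-3t)(-3,2).
Applying x(0)=3, y(0)=-1 gives c_1=3, c_2=1.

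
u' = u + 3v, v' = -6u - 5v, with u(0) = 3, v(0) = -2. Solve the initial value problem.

u(t) = e^(-2t)sin(3t) + 3e^(-2t)cos(3t), v(t) = -4e^(-2t)sin(3t) - 2e^(-2t)cos(3t)

Coefficient matrix A = [[1, 3], [-6, -5]].
Characteristic polynomial det(A - λI) = λ^2 + 4λ + 13 = 0.
Eigenvalues λ = -2 ± 3i (complex conjugate pair).
For λ=-2+3i: an eigenvector is (1,-1) - i(0,-1) = (1, -1 + i).
A real fundamental pair from Re and Im of e^((-2+3i)t)v: X_1 = e^(-2t)(cos(3t)·(1,-1) + sin(3t)·(0,-1)), X_2 = e^(-2t)(sin(3t)·(1,-1) - cos(3t)·(0,-1)).
General solution: C_1X_1 + C_2X_2.
Applying u(0)=3, v(0)=-2 gives C_1=3, C_2=1.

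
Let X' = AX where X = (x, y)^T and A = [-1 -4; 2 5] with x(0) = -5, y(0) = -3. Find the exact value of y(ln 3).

-273

A = [[-1,-4],[2,5]]; eigenvalues λ = 1, 3.
Eigenvectors: (-2,1) for λ=1, (1,-1) for λ=3.
From the initial condition, c_1 = 8, c_2 = 11.
y(ln 3) = (8)(3^1)(1) + (11)(3^3)(-1) = -273.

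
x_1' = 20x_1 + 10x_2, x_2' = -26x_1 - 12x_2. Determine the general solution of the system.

x_1(t) = 2C_1e^(4t)sin(2t) - C_1e^(4t)cos(2t) - C_2e^(4t)sin(2t) - 2C_2e^(4t)cos(2t), x_2(t) = -3C_1e^(4t)sin(2t) + 2C_1e^(4t)cos(2t) + 2C_2e^(4t)sin(2t) + 3C_2e^(4t)cos(2t)

Coefficient matrix A = [[20, 10], [-26, -12]].
Characteristic polynomial det(A - λI) = λ^2 - 8λ + 20 = 0.
Eigenvalues λ = 4 ± 2i (complex conjugate pair).
For λ=4+2i: an eigenvector is (-1,2) - i(2,-3) = (-1 - 2i, 2 + 3i).
A real fundamental pair from Re and Im of e^((4+2i)t)v: X_1 = e^(4t)(cos(2t)·(-1,2) + sin(2t)·(2,-3)), X_2 = e^(4t)(sin(2t)·(-1,2) - cos(2t)·(2,-3)).
General solution: C_1X_1 + C_2X_2.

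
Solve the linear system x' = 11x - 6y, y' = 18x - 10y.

x(t) = -K_1e^(-t) + 2K_2e^(2t), y(t) = -2K_1e^(-t) + 3K_2e^(2t)

Coefficient matrix A = [[11, -6], [18, -10]].
Characteristic polynomial det(A - λI) = λ^2 - λ - 2 = 0.
Eigenvalues λ = -1, 2.
For λ=-1: (A-λI) row 1 is [12, -6], so an eigenvector is (-1, -2).
For λ=2: (A-λI) row 1 is [9, -6], so an eigenvector is (2, 3).
General solution: K_1e^(-t)(-1,-2) + K_2e^(2t)(2,3).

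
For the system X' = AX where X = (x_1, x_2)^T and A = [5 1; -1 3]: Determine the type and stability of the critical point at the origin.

unstable improper node

A = [[5,1],[-1,3]]; det(A-λI) = λ^2 - 8λ + 16.
repeated λ = 4 with a single eigenvector.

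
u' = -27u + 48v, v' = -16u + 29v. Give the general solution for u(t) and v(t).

Coefficient matrix A = [[-27, 48], [-16, 29]].
Characteristic polynomial det(A - λI) = λ^2 - 2λ - 15 = 0.
Eigenvalues λ = 5, -3.
For λ=5: (A-λI) row 1 is [-32, 48], so an eigenvector is (-3, -2).
For λ=-3: (A-λI) row 1 is [-24, 48], so an eigenvector is (2, 1).
General solution: C_1e^(5t)(-3,-2) + C_2e^(-3t)(2,1).

u(t) = -3C_1e^(5t) + 2C_2e^(-3t), v(t) = -2C_1e^(5t) + C_2e^(-3t)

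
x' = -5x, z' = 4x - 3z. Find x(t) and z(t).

Coefficient matrix A = [[-5, 0], [4, -3]].
Characteristic polynomial det(A - λI) = λ^2 + 8λ + 15 = 0.
Eigenvalues λ = -3, -5.
For λ=-3: (A-λI) row 1 is [-2, 0], so an eigenvector is (0, -1).
For λ=-5: (A-λI) row 2 is [4, 2], so an eigenvector is (1, -2).
General solution: C_1e^(-3t)(0,-1) + C_2e^(-5t)(1,-2).

x(t) = C_2e^(-5t), z(t) = -C_1e^(-3t) - 2C_2e^(-5t)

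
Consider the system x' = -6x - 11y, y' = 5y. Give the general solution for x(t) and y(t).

Coefficient matrix A = [[-6, -11], [0, 5]].
Characteristic polynomial det(A - λI) = λ^2 + λ - 30 = 0.
Eigenvalues λ = -6, 5.
For λ=-6: (A-λI) row 1 is [0, -11], so an eigenvector is (-1, 0).
For λ=5: (A-λI) row 1 is [-11, -11], so an eigenvector is (1, -1).
General solution: C_1e^(-6t)(-1,0) + C_2e^(5t)(1,-1).

x(t) = -C_1e^(-6t) + C_2e^(5t), y(t) = -C_2e^(5t)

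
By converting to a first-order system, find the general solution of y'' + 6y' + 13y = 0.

Let x_1 = y, x_2 = y'. Then x_1' = x_2 and x_2' = -13x_1 - 6x_2.
A = [[0,1],[-13,-6]]; det(A-λI) = λ^2 + 6λ + 13.
Eigenvalues λ = -3 ± 2i.

y(t) = C_1e^(-3t)cos(2t) + C_2e^(-3t)sin(2t)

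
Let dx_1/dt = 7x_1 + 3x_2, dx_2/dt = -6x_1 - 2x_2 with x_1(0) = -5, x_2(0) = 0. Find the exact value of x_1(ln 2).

A = [[7,3],[-6,-2]]; eigenvalues λ = 1, 4.
Eigenvectors: (1,-2) for λ=1, (-1,1) for λ=4.
From the initial condition, c_1 = 5, c_2 = 10.
x_1(ln 2) = (5)(2^1)(1) + (10)(2^4)(-1) = -150.

-150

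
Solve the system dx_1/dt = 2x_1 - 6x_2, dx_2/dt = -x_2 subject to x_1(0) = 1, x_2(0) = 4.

x_1(t) = -7e^(2t) + 8e^(-t), x_2(t) = 4e^(-t)

Coefficient matrix A = [[2, -6], [0, -1]].
Characteristic polynomial det(A - λI) = λ^2 - λ - 2 = 0.
Eigenvalues λ = 2, -1.
For λ=2: (A-λI) row 1 is [0, -6], so an eigenvector is (-1, 0).
For λ=-1: (A-λI) row 1 is [3, -6], so an eigenvector is (-2, -1).
General solution: c_1e^(2t)(-1,0) + c_2e^(-t)(-2,-1).
Applying x_1(0)=1, x_2(0)=4 gives c_1=7, c_2=-4.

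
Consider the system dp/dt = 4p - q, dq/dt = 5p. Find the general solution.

p(t) = -C_1e^(2t)cos(t) - C_2e^(2t)sin(t), q(t) = -C_1e^(2t)sin(t) - 2C_1e^(2t)cos(t) - 2C_2e^(2t)sin(t) + C_2e^(2t)cos(t)

Coefficient matrix A = [[4, -1], [5, 0]].
Characteristic polynomial det(A - λI) = λ^2 - 4λ + 5 = 0.
Eigenvalues λ = 2 ± i (complex conjugate pair).
For λ=2+i: an eigenvector is (-1,-2) - i(0,-1) = (-1, -2 + i).
A real fundamental pair from Re and Im of e^((2+i)t)v: X_1 = e^(2t)(cos(t)·(-1,-2) + sin(t)·(0,-1)), X_2 = e^(2t)(sin(t)·(-1,-2) - cos(t)·(0,-1)).
General solution: C_1X_1 + C_2X_2.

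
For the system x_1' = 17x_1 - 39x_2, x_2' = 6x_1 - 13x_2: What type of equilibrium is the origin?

unstable spiral

A = [[17,-39],[6,-13]]; det(A-λI) = λ^2 - 4λ + 13.
λ = 2 ± 3i: positive real part.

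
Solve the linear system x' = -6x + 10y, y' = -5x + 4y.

x(t) = -c_1e^(-t)sin(5t) + c_1e^(-t)cos(5t) + c_2e^(-t)sin(5t) + c_2e^(-t)cos(5t), y(t) = -c_1e^(-t)sin(5t) + c_2e^(-t)cos(5t)

Coefficient matrix A = [[-6, 10], [-5, 4]].
Characteristic polynomial det(A - λI) = λ^2 + 2λ + 26 = 0.
Eigenvalues λ = -1 ± 5i (complex conjugate pair).
For λ=-1+5i: an eigenvector is (1,0) - i(-1,-1) = (1 + i, 0 + i).
A real fundamental pair from Re and Im of e^((-1+5i)t)v: X_1 = e^(-t)(cos(5t)·(1,0) + sin(5t)·(-1,-1)), X_2 = e^(-t)(sin(5t)·(1,0) - cos(5t)·(-1,-1)).
General solution: c_1X_1 + c_2X_2.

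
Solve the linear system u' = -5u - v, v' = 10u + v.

Coefficient matrix A = [[-5, -1], [10, 1]].
Characteristic polynomial det(A - λI) = λ^2 + 4λ + 5 = 0.
Eigenvalues λ = -2 ± i (complex conjugate pair).
For λ=-2+i: an eigenvector is (0,-1) - i(1,-3) = (0 - i, -1 + 3i).
A real fundamental pair from Re and Im of e^((-2+i)t)v: X_1 = e^(-2t)(cos(t)·(0,-1) + sin(t)·(1,-3)), X_2 = e^(-2t)(sin(t)·(0,-1) - cos(t)·(1,-3)).
General solution: C_1X_1 + C_2X_2.

u(t) = C_1e^(-2t)sin(t) - C_2e^(-2t)cos(t), v(t) = -3C_1e^(-2t)sin(t) - C_1e^(-2t)cos(t) - C_2e^(-2t)sin(t) + 3C_2e^(-2t)cos(t)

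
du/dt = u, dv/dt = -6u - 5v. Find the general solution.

u(t) = c_1e^(t), v(t) = -c_1e^(t) + c_2e^(-5t)

Coefficient matrix A = [[1, 0], [-6, -5]].
Characteristic polynomial det(A - λI) = λ^2 + 4λ - 5 = 0.
Eigenvalues λ = 1, -5.
For λ=1: (A-λI) row 2 is [-6, -6], so an eigenvector is (1, -1).
For λ=-5: (A-λI) row 1 is [6, 0], so an eigenvector is (0, 1).
General solution: c_1e^(t)(1,-1) + c_2e^(-5t)(0,1).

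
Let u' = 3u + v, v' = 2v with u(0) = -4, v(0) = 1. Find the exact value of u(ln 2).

-28

A = [[3,1],[0,2]]; eigenvalues λ = 2, 3.
Eigenvectors: (1,-1) for λ=2, (1,0) for λ=3.
From the initial condition, c_1 = -1, c_2 = -3.
u(ln 2) = (-1)(2^2)(1) + (-3)(2^3)(1) = -28.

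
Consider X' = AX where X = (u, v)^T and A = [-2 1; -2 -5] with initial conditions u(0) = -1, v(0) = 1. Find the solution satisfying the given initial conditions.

u(t) = -e^(-3t), v(t) = e^(-3t)

Coefficient matrix A = [[-2, 1], [-2, -5]].
Characteristic polynomial det(A - λI) = λ^2 + 7λ + 12 = 0.
Eigenvalues λ = -3, -4.
For λ=-3: (A-λI) row 1 is [1, 1], so an eigenvector is (-1, 1).
For λ=-4: (A-λI) row 1 is [2, 1], so an eigenvector is (1, -2).
General solution: C_1e^(-3t)(-1,1) + C_2e^(-4t)(1,-2).
Applying u(0)=-1, v(0)=1 gives C_1=1, C_2=0.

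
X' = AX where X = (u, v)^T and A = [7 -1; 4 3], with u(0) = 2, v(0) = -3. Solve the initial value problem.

u(t) = 7te^(5t) + 2e^(5t), v(t) = 14te^(5t) - 3e^(5t)

Coefficient matrix A = [[7, -1], [4, 3]].
Characteristic polynomial det(A - λI) = λ^2 - 10λ + 25 = 0.
Single eigenvalue λ = 5 with algebraic multiplicity 2.
Eigenvector v = (-1,-2); generalized eigenvector w with (A-λI)w=v is (-2,-3).
General solution: e^(5t)[K_1·v + K_2·(t·v + w)].
Applying u(0)=2, v(0)=-3 gives K_1=12, K_2=-7.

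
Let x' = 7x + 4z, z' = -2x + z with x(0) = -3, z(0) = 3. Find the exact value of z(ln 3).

A = [[7,4],[-2,1]]; eigenvalues λ = 3, 5.
Eigenvectors: (-1,1) for λ=3, (2,-1) for λ=5.
From the initial condition, c_1 = 3, c_2 = 0.
z(ln 3) = (3)(3^3)(1) + (0)(3^5)(-1) = 81.

81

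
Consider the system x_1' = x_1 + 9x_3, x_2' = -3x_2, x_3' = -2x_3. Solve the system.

x_1(t) = c_1e^(t) - 3c_2e^(-2t), x_2(t) = c_3e^(-3t), x_3(t) = c_2e^(-2t)

Coefficient matrix A = [[1, 0, 9], [0, -3, 0], [0, 0, -2]].
det(A - λI) = 0 gives eigenvalues λ = 1, -2, -3.
For λ=1: eigenvector (1,0,0).
For λ=-2: eigenvector (-3,0,1).
For λ=-3: eigenvector (0,1,0).
General solution: c_1e^(t)(1,0,0) + c_2e^(-2t)(-3,0,1) + c_3e^(-3t)(0,1,0).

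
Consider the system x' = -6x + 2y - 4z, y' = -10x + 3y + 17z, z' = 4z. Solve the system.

x(t) = 2C_1e^(-t) + C_2e^(-2t) + C_3e^(4t), y(t) = 5C_1e^(-t) + 2C_2e^(-2t) + 7C_3e^(4t), z(t) = C_3e^(4t)

Coefficient matrix A = [[-6, 2, -4], [-10, 3, 17], [0, 0, 4]].
det(A - λI) = 0 gives eigenvalues λ = -1, -2, 4.
For λ=-1: eigenvector (2,5,0).
For λ=-2: eigenvector (1,2,0).
For λ=4: eigenvector (1,7,1).
General solution: C_1e^(-t)(2,5,0) + C_2e^(-2t)(1,2,0) + C_3e^(4t)(1,7,1).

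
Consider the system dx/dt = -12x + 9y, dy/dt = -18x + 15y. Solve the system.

Coefficient matrix A = [[-12, 9], [-18, 15]].
Characteristic polynomial det(A - λI) = λ^2 - 3λ - 18 = 0.
Eigenvalues λ = 6, -3.
For λ=6: (A-λI) row 1 is [-18, 9], so an eigenvector is (1, 2).
For λ=-3: (A-λI) row 1 is [-9, 9], so an eigenvector is (-1, -1).
General solution: K_1e^(6t)(1,2) + K_2e^(-3t)(-1,-1).

x(t) = K_1e^(6t) - K_2e^(-3t), y(t) = 2K_1e^(6t) - K_2e^(-3t)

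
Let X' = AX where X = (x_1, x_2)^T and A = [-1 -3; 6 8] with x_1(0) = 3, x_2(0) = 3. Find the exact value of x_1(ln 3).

A = [[-1,-3],[6,8]]; eigenvalues λ = 2, 5.
Eigenvectors: (-1,1) for λ=2, (1,-2) for λ=5.
From the initial condition, c_1 = -9, c_2 = -6.
x_1(ln 3) = (-9)(3^2)(-1) + (-6)(3^5)(1) = -1377.

-1377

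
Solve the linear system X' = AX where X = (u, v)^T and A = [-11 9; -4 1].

Coefficient matrix A = [[-11, 9], [-4, 1]].
Characteristic polynomial det(A - λI) = λ^2 + 10λ + 25 = 0.
Single eigenvalue λ = -5 with algebraic multiplicity 2.
Eigenvector v = (-3,-2); generalized eigenvector w with (A-λI)w=v is (2,1).
General solution: e^(-5t)[C_1·v + C_2·(t·v + w)].

u(t) = -3C_1e^(-5t) - 3C_2te^(-5t) + 2C_2e^(-5t), v(t) = -2C_1e^(-5t) - 2C_2te^(-5t) + C_2e^(-5t)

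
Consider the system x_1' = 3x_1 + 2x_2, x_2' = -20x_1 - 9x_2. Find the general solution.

Coefficient matrix A = [[3, 2], [-20, -9]].
Characteristic polynomial det(A - λI) = λ^2 + 6λ + 13 = 0.
Eigenvalues λ = -3 ± 2i (complex conjugate pair).
For λ=-3+2i: an eigenvector is (-1,3) - i(0,1) = (-1, 3 - i).
A real fundamental pair from Re and Im of e^((-3+2i)t)v: X_1 = e^(-3t)(cos(2t)·(-1,3) + sin(2t)·(0,1)), X_2 = e^(-3t)(sin(2t)·(-1,3) - cos(2t)·(0,1)).
General solution: K_1X_1 + K_2X_2.

x_1(t) = -K_1e^(-3t)cos(2t) - K_2e^(-3t)sin(2t), x_2(t) = K_1e^(-3t)sin(2t) + 3K_1e^(-3t)cos(2t) + 3K_2e^(-3t)sin(2t) - K_2e^(-3t)cos(2t)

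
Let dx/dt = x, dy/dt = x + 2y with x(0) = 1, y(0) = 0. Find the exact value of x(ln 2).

2

A = [[1,0],[1,2]]; eigenvalues λ = 1, 2.
Eigenvectors: (1,-1) for λ=1, (0,-1) for λ=2.
From the initial condition, c_1 = 1, c_2 = -1.
x(ln 2) = (1)(2^1)(1) + (-1)(2^2)(0) = 2.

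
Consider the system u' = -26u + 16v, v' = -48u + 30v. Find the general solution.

u(t) = -2K_1e^(-2t) - K_2e^(6t), v(t) = -3K_1e^(-2t) - 2K_2e^(6t)

Coefficient matrix A = [[-26, 16], [-48, 30]].
Characteristic polynomial det(A - λI) = λ^2 - 4λ - 12 = 0.
Eigenvalues λ = -2, 6.
For λ=-2: (A-λI) row 1 is [-24, 16], so an eigenvector is (-2, -3).
For λ=6: (A-λI) row 1 is [-32, 16], so an eigenvector is (-1, -2).
General solution: K_1e^(-2t)(-2,-3) + K_2e^(6t)(-1,-2).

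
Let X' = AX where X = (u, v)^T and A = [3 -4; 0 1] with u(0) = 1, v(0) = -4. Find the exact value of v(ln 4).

A = [[3,-4],[0,1]]; eigenvalues λ = 3, 1.
Eigenvectors: (-1,0) for λ=3, (2,1) for λ=1.
From the initial condition, c_1 = -9, c_2 = -4.
v(ln 4) = (-9)(4^3)(0) + (-4)(4^1)(1) = -16.

-16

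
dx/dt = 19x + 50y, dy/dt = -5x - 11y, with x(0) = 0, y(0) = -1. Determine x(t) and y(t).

Coefficient matrix A = [[19, 50], [-5, -11]].
Characteristic polynomial det(A - λI) = λ^2 - 8λ + 41 = 0.
Eigenvalues λ = 4 ± 5i (complex conjugate pair).
For λ=4+5i: an eigenvector is (3,-1) - i(-1,0) = (3 + i, -1).
A real fundamental pair from Re and Im of e^((4+5i)t)v: X_1 = e^(4t)(cos(5t)·(3,-1) + sin(5t)·(-1,0)), X_2 = e^(4t)(sin(5t)·(3,-1) - cos(5t)·(-1,0)).
General solution: c_1X_1 + c_2X_2.
Applying x(0)=0, y(0)=-1 gives c_1=1, c_2=-3.

x(t) = -10e^(4t)sin(5t), y(t) = 3e^(4t)sin(5t) - e^(4t)cos(5t)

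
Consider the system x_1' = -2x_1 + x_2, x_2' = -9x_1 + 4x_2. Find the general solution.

Coefficient matrix A = [[-2, 1], [-9, 4]].
Characteristic polynomial det(A - λI) = λ^2 - 2λ + 1 = 0.
Single eigenvalue λ = 1 with algebraic multiplicity 2.
Eigenvector v = (1,3); generalized eigenvector w with (A-λI)w=v is (-1,-2).
General solution: e^(t)[C_1·v + C_2·(t·v + w)].

x_1(t) = C_1e^(t) + C_2te^(t) - C_2e^(t), x_2(t) = 3C_1e^(t) + 3C_2te^(t) - 2C_2e^(t)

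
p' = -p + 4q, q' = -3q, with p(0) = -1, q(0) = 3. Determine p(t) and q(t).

Coefficient matrix A = [[-1, 4], [0, -3]].
Characteristic polynomial det(A - λI) = λ^2 + 4λ + 3 = 0.
Eigenvalues λ = -1, -3.
For λ=-1: (A-λI) row 1 is [0, 4], so an eigenvector is (-1, 0).
For λ=-3: (A-λI) row 1 is [2, 4], so an eigenvector is (-2, 1).
General solution: c_1e^(-t)(-1,0) + c_2e^(-3t)(-2,1).
Applying p(0)=-1, q(0)=3 gives c_1=-5, c_2=3.

p(t) = 5e^(-t) - 6e^(-3t), q(t) = 3e^(-3t)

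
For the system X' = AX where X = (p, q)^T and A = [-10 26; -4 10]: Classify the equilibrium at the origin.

center

A = [[-10,26],[-4,10]]; det(A-λI) = λ^2 + 4.
λ = 0 ± 2i: zero real part.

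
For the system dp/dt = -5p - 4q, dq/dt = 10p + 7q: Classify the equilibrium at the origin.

unstable spiral

A = [[-5,-4],[10,7]]; det(A-λI) = λ^2 - 2λ + 5.
λ = 1 ± 2i: positive real part.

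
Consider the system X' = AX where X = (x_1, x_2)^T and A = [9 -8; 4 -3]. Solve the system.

Coefficient matrix A = [[9, -8], [4, -3]].
Characteristic polynomial det(A - λI) = λ^2 - 6λ + 5 = 0.
Eigenvalues λ = 5, 1.
For λ=5: (A-λI) row 1 is [4, -8], so an eigenvector is (2, 1).
For λ=1: (A-λI) row 1 is [8, -8], so an eigenvector is (1, 1).
General solution: C_1e^(5t)(2,1) + C_2e^(t)(1,1).

x_1(t) = 2C_1e^(5t) + C_2e^(t), x_2(t) = C_1e^(5t) + C_2e^(t)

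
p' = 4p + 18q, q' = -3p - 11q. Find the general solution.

p(t) = 3C_1e^(-2t) - 2C_2e^(-5t), q(t) = -C_1e^(-2t) + C_2e^(-5t)

Coefficient matrix A = [[4, 18], [-3, -11]].
Characteristic polynomial det(A - λI) = λ^2 + 7λ + 10 = 0.
Eigenvalues λ = -2, -5.
For λ=-2: (A-λI) row 1 is [6, 18], so an eigenvector is (3, -1).
For λ=-5: (A-λI) row 1 is [9, 18], so an eigenvector is (-2, 1).
General solution: C_1e^(-2t)(3,-1) + C_2e^(-5t)(-2,1).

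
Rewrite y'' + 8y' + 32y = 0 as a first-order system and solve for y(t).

Let x_1 = y, x_2 = y'. Then x_1' = x_2 and x_2' = -32x_1 - 8x_2.
A = [[0,1],[-32,-8]]; det(A-λI) = λ^2 + 8λ + 32.
Eigenvalues λ = -4 ± 4i.

y(t) = K_1e^(-4t)cos(4t) + K_2e^(-4t)sin(4t)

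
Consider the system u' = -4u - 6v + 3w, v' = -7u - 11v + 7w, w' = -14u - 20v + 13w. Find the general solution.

u(t) = c_2e^(-4t) + c_3e^(-t), v(t) = -c_1e^(3t) + c_2e^(-4t), w(t) = -2c_1e^(3t) + 2c_2e^(-4t) + c_3e^(-t)

Coefficient matrix A = [[-4, -6, 3], [-7, -11, 7], [-14, -20, 13]].
det(A - λI) = 0 gives eigenvalues λ = 3, -4, -1.
For λ=3: eigenvector (0,-1,-2).
For λ=-4: eigenvector (1,1,2).
For λ=-1: eigenvector (1,0,1).
General solution: c_1e^(3t)(0,-1,-2) + c_2e^(-4t)(1,1,2) + c_3e^(-t)(1,0,1).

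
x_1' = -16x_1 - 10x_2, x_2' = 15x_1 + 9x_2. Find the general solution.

x_1(t) = -2c_1e^(-t) + c_2e^(-6t), x_2(t) = 3c_1e^(-t) - c_2e^(-6t)

Coefficient matrix A = [[-16, -10], [15, 9]].
Characteristic polynomial det(A - λI) = λ^2 + 7λ + 6 = 0.
Eigenvalues λ = -1, -6.
For λ=-1: (A-λI) row 1 is [-15, -10], so an eigenvector is (-2, 3).
For λ=-6: (A-λI) row 1 is [-10, -10], so an eigenvector is (1, -1).
General solution: c_1e^(-t)(-2,3) + c_2e^(-6t)(1,-1).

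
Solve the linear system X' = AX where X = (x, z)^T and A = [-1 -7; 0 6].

Coefficient matrix A = [[-1, -7], [0, 6]].
Characteristic polynomial det(A - λI) = λ^2 - 5λ - 6 = 0.
Eigenvalues λ = -1, 6.
For λ=-1: (A-λI) row 1 is [0, -7], so an eigenvector is (-1, 0).
For λ=6: (A-λI) row 1 is [-7, -7], so an eigenvector is (-1, 1).
General solution: K_1e^(-t)(-1,0) + K_2e^(6t)(-1,1).

x(t) = -K_1e^(-t) - K_2e^(6t), z(t) = K_2e^(6t)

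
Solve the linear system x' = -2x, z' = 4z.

Coefficient matrix A = [[-2, 0], [0, 4]].
Characteristic polynomial det(A - λI) = λ^2 - 2λ - 8 = 0.
Eigenvalues λ = 4, -2.
For λ=4: (A-λI) row 1 is [-6, 0], so an eigenvector is (0, 1).
For λ=-2: (A-λI) row 2 is [0, 6], so an eigenvector is (-1, 0).
General solution: K_1e^(4t)(0,1) + K_2e^(-2t)(-1,0).

x(t) = -K_2e^(-2t), z(t) = K_1e^(4t)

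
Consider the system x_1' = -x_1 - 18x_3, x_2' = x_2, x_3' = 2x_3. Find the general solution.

x_1(t) = c_2e^(-t) - 6c_3e^(2t), x_2(t) = c_1e^(t), x_3(t) = c_3e^(2t)

Coefficient matrix A = [[-1, 0, -18], [0, 1, 0], [0, 0, 2]].
det(A - λI) = 0 gives eigenvalues λ = 1, -1, 2.
For λ=1: eigenvector (0,1,0).
For λ=-1: eigenvector (1,0,0).
For λ=2: eigenvector (-6,0,1).
General solution: c_1e^(t)(0,1,0) + c_2e^(-t)(1,0,0) + c_3e^(2t)(-6,0,1).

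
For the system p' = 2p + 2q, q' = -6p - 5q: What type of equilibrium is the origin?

stable node

A = [[2,2],[-6,-5]]; det(A-λI) = λ^2 + 3λ + 2.
λ = -1, -2: both negative.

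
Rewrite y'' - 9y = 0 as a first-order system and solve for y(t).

y(t) = C_1e^(-3t) + C_2e^(3t)

Let x_1 = y, x_2 = y'. Then x_1' = x_2 and x_2' = 9x_1.
A = [[0,1],[9,0]]; det(A-λI) = λ^2 - 9.
Eigenvalues λ = -3, 3 with eigenvectors (1,-3), (1,3).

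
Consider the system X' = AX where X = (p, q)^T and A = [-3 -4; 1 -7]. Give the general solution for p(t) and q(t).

Coefficient matrix A = [[-3, -4], [1, -7]].
Characteristic polynomial det(A - λI) = λ^2 + 10λ + 25 = 0.
Single eigenvalue λ = -5 with algebraic multiplicity 2.
Eigenvector v = (2,1); generalized eigenvector w with (A-λI)w=v is (1,0).
General solution: e^(-5t)[C_1·v + C_2·(t·v + w)].

p(t) = 2C_1e^(-5t) + 2C_2te^(-5t) + C_2e^(-5t), q(t) = C_1e^(-5t) + C_2te^(-5t)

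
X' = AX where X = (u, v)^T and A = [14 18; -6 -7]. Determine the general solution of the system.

Coefficient matrix A = [[14, 18], [-6, -7]].
Characteristic polynomial det(A - λI) = λ^2 - 7λ + 10 = 0.
Eigenvalues λ = 2, 5.
For λ=2: (A-λI) row 1 is [12, 18], so an eigenvector is (3, -2).
For λ=5: (A-λI) row 1 is [9, 18], so an eigenvector is (-2, 1).
General solution: K_1e^(2t)(3,-2) + K_2e^(5t)(-2,1).

u(t) = 3K_1e^(2t) - 2K_2e^(5t), v(t) = -2K_1e^(2t) + K_2e^(5t)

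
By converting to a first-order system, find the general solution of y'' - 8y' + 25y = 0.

Let x_1 = y, x_2 = y'. Then x_1' = x_2 and x_2' = -25x_1 + 8x_2.
A = [[0,1],[-25,8]]; det(A-λI) = λ^2 - 8λ + 25.
Eigenvalues λ = 4 ± 3i.

y(t) = c_1e^(4t)cos(3t) + c_2e^(4t)sin(3t)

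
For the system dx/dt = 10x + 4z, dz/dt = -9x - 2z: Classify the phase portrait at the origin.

unstable improper node

A = [[10,4],[-9,-2]]; det(A-λI) = λ^2 - 8λ + 16.
repeated λ = 4 with a single eigenvector.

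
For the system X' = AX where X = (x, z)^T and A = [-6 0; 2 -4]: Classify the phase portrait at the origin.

stable node

A = [[-6,0],[2,-4]]; det(A-λI) = λ^2 + 10λ + 24.
λ = -6, -4: both negative.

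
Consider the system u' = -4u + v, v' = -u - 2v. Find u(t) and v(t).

Coefficient matrix A = [[-4, 1], [-1, -2]].
Characteristic polynomial det(A - λI) = λ^2 + 6λ + 9 = 0.
Single eigenvalue λ = -3 with algebraic multiplicity 2.
Eigenvector v = (1,1); generalized eigenvector w with (A-λI)w=v is (2,3).
General solution: e^(-3t)[c_1·v + c_2·(t·v + w)].

u(t) = c_1e^(-3t) + c_2te^(-3t) + 2c_2e^(-3t), v(t) = c_1e^(-3t) + c_2te^(-3t) + 3c_2e^(-3t)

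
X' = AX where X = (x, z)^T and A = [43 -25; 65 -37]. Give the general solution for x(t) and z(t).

x(t) = C_1e^(3t)sin(5t) + 2C_1e^(3t)cos(5t) + 2C_2e^(3t)sin(5t) - C_2e^(3t)cos(5t), z(t) = 2C_1e^(3t)sin(5t) + 3C_1e^(3t)cos(5t) + 3C_2e^(3t)sin(5t) - 2C_2e^(3t)cos(5t)

Coefficient matrix A = [[43, -25], [65, -37]].
Characteristic polynomial det(A - λI) = λ^2 - 6λ + 34 = 0.
Eigenvalues λ = 3 ± 5i (complex conjugate pair).
For λ=3+5i: an eigenvector is (2,3) - i(1,2) = (2 - i, 3 - 2i).
A real fundamental pair from Re and Im of e^((3+5i)t)v: X_1 = e^(3t)(cos(5t)·(2,3) + sin(5t)·(1,2)), X_2 = e^(3t)(sin(5t)·(2,3) - cos(5t)·(1,2)).
General solution: C_1X_1 + C_2X_2.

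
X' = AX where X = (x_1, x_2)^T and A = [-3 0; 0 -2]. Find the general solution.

Coefficient matrix A = [[-3, 0], [0, -2]].
Characteristic polynomial det(A - λI) = λ^2 + 5λ + 6 = 0.
Eigenvalues λ = -2, -3.
For λ=-2: (A-λI) row 1 is [-1, 0], so an eigenvector is (0, 1).
For λ=-3: (A-λI) row 2 is [0, 1], so an eigenvector is (-1, 0).
General solution: K_1e^(-2t)(0,1) + K_2e^(-3t)(-1,0).

x_1(t) = -K_2e^(-3t), x_2(t) = K_1e^(-2t)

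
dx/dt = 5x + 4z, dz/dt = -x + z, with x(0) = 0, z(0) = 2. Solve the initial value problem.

Coefficient matrix A = [[5, 4], [-1, 1]].
Characteristic polynomial det(A - λI) = λ^2 - 6λ + 9 = 0.
Single eigenvalue λ = 3 with algebraic multiplicity 2.
Eigenvector v = (2,-1); generalized eigenvector w with (A-λI)w=v is (1,0).
General solution: e^(3t)[K_1·v + K_2·(t·v + w)].
Applying x(0)=0, z(0)=2 gives K_1=-2, K_2=4.

x(t) = 8te^(3t), z(t) = -4te^(3t) + 2e^(3t)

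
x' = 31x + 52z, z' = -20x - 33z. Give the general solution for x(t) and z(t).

Coefficient matrix A = [[31, 52], [-20, -33]].
Characteristic polynomial det(A - λI) = λ^2 + 2λ + 17 = 0.
Eigenvalues λ = -1 ± 4i (complex conjugate pair).
For λ=-1+4i: an eigenvector is (-3,2) - i(2,-1) = (-3 - 2i, 2 + i).
A real fundamental pair from Re and Im of e^((-1+4i)t)v: X_1 = e^(-t)(cos(4t)·(-3,2) + sin(4t)·(2,-1)), X_2 = e^(-t)(sin(4t)·(-3,2) - cos(4t)·(2,-1)).
General solution: c_1X_1 + c_2X_2.

x(t) = 2c_1e^(-t)sin(4t) - 3c_1e^(-t)cos(4t) - 3c_2e^(-t)sin(4t) - 2c_2e^(-t)cos(4t), z(t) = -c_1e^(-t)sin(4t) + 2c_1e^(-t)cos(4t) + 2c_2e^(-t)sin(4t) + c_2e^(-t)cos(4t)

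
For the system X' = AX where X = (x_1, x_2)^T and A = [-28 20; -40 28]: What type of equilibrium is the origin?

center

A = [[-28,20],[-40,28]]; det(A-λI) = λ^2 + 16.
λ = 0 ± 4i: zero real part.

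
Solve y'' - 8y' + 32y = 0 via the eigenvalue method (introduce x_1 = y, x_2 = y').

Let x_1 = y, x_2 = y'. Then x_1' = x_2 and x_2' = -32x_1 + 8x_2.
A = [[0,1],[-32,8]]; det(A-λI) = λ^2 - 8λ + 32.
Eigenvalues λ = 4 ± 4i.

y(t) = K_1e^(4t)cos(4t) + K_2e^(4t)sin(4t)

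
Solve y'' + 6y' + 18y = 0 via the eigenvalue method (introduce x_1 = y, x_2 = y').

Let x_1 = y, x_2 = y'. Then x_1' = x_2 and x_2' = -18x_1 - 6x_2.
A = [[0,1],[-18,-6]]; det(A-λI) = λ^2 + 6λ + 18.
Eigenvalues λ = -3 ± 3i.

y(t) = C_1e^(-3t)cos(3t) + C_2e^(-3t)sin(3t)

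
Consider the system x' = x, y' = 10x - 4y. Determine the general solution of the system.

Coefficient matrix A = [[1, 0], [10, -4]].
Characteristic polynomial det(A - λI) = λ^2 + 3λ - 4 = 0.
Eigenvalues λ = -4, 1.
For λ=-4: (A-λI) row 1 is [5, 0], so an eigenvector is (0, -1).
For λ=1: (A-λI) row 2 is [10, -5], so an eigenvector is (-1, -2).
General solution: c_1e^(-4t)(0,-1) + c_2e^(t)(-1,-2).

x(t) = -c_2e^(t), y(t) = -c_1e^(-4t) - 2c_2e^(t)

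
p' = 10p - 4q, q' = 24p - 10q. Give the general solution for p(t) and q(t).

p(t) = -K_1e^(2t) - K_2e^(-2t), q(t) = -2K_1e^(2t) - 3K_2e^(-2t)

Coefficient matrix A = [[10, -4], [24, -10]].
Characteristic polynomial det(A - λI) = λ^2 - 4 = 0.
Eigenvalues λ = 2, -2.
For λ=2: (A-λI) row 1 is [8, -4], so an eigenvector is (-1, -2).
For λ=-2: (A-λI) row 1 is [12, -4], so an eigenvector is (-1, -3).
General solution: K_1e^(2t)(-1,-2) + K_2e^(-2t)(-1,-3).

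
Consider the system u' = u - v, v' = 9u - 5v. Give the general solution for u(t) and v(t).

u(t) = K_1e^(-2t) + K_2te^(-2t) + K_2e^(-2t), v(t) = 3K_1e^(-2t) + 3K_2te^(-2t) + 2K_2e^(-2t)

Coefficient matrix A = [[1, -1], [9, -5]].
Characteristic polynomial det(A - λI) = λ^2 + 4λ + 4 = 0.
Single eigenvalue λ = -2 with algebraic multiplicity 2.
Eigenvector v = (1,3); generalized eigenvector w with (A-λI)w=v is (1,2).
General solution: e^(-2t)[K_1·v + K_2·(t·v + w)].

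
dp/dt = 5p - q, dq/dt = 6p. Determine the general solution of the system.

Coefficient matrix A = [[5, -1], [6, 0]].
Characteristic polynomial det(A - λI) = λ^2 - 5λ + 6 = 0.
Eigenvalues λ = 3, 2.
For λ=3: (A-λI) row 1 is [2, -1], so an eigenvector is (1, 2).
For λ=2: (A-λI) row 1 is [3, -1], so an eigenvector is (1, 3).
General solution: K_1e^(3t)(1,2) + K_2e^(2t)(1,3).

p(t) = K_1e^(3t) + K_2e^(2t), q(t) = 2K_1e^(3t) + 3K_2e^(2t)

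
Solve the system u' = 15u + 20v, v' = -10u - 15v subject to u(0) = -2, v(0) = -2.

Coefficient matrix A = [[15, 20], [-10, -15]].
Characteristic polynomial det(A - λI) = λ^2 - 25 = 0.
Eigenvalues λ = -5, 5.
For λ=-5: (A-λI) row 1 is [20, 20], so an eigenvector is (1, -1).
For λ=5: (A-λI) row 1 is [10, 20], so an eigenvector is (2, -1).
General solution: K_1e^(-5t)(1,-1) + K_2e^(5t)(2,-1).
Applying u(0)=-2, v(0)=-2 gives K_1=6, K_2=-4.

u(t) = -8e^(5t) + 6e^(-5t), v(t) = 4e^(5t) - 6e^(-5t)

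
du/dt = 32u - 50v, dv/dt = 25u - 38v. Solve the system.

u(t) = C_1e^(-3t)sin(5t) + 3C_1e^(-3t)cos(5t) + 3C_2e^(-3t)sin(5t) - C_2e^(-3t)cos(5t), v(t) = C_1e^(-3t)sin(5t) + 2C_1e^(-3t)cos(5t) + 2C_2e^(-3t)sin(5t) - C_2e^(-3t)cos(5t)

Coefficient matrix A = [[32, -50], [25, -38]].
Characteristic polynomial det(A - λI) = λ^2 + 6λ + 34 = 0.
Eigenvalues λ = -3 ± 5i (complex conjugate pair).
For λ=-3+5i: an eigenvector is (3,2) - i(1,1) = (3 - i, 2 - i).
A real fundamental pair from Re and Im of e^((-3+5i)t)v: X_1 = e^(-3t)(cos(5t)·(3,2) + sin(5t)·(1,1)), X_2 = e^(-3t)(sin(5t)·(3,2) - cos(5t)·(1,1)).
General solution: C_1X_1 + C_2X_2.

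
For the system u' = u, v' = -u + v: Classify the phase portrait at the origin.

unstable improper node

A = [[1,0],[-1,1]]; det(A-λI) = λ^2 - 2λ + 1.
repeated λ = 1 with a single eigenvector.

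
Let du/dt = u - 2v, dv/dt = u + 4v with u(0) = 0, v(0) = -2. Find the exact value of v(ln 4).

A = [[1,-2],[1,4]]; eigenvalues λ = 3, 2.
Eigenvectors: (1,-1) for λ=3, (-2,1) for λ=2.
From the initial condition, c_1 = 4, c_2 = 2.
v(ln 4) = (4)(4^3)(-1) + (2)(4^2)(1) = -224.

-224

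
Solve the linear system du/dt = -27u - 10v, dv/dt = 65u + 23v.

u(t) = -c_1e^(-2t)sin(5t) - c_1e^(-2t)cos(5t) - c_2e^(-2t)sin(5t) + c_2e^(-2t)cos(5t), v(t) = 2c_1e^(-2t)sin(5t) + 3c_1e^(-2t)cos(5t) + 3c_2e^(-2t)sin(5t) - 2c_2e^(-2t)cos(5t)

Coefficient matrix A = [[-27, -10], [65, 23]].
Characteristic polynomial det(A - λI) = λ^2 + 4λ + 29 = 0.
Eigenvalues λ = -2 ± 5i (complex conjugate pair).
For λ=-2+5i: an eigenvector is (-1,3) - i(-1,2) = (-1 + i, 3 - 2i).
A real fundamental pair from Re and Im of e^((-2+5i)t)v: X_1 = e^(-2t)(cos(5t)·(-1,3) + sin(5t)·(-1,2)), X_2 = e^(-2t)(sin(5t)·(-1,3) - cos(5t)·(-1,2)).
General solution: c_1X_1 + c_2X_2.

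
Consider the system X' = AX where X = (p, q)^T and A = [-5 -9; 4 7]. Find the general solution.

p(t) = -3c_1e^(t) - 3c_2te^(t) - c_2e^(t), q(t) = 2c_1e^(t) + 2c_2te^(t) + c_2e^(t)

Coefficient matrix A = [[-5, -9], [4, 7]].
Characteristic polynomial det(A - λI) = λ^2 - 2λ + 1 = 0.
Single eigenvalue λ = 1 with algebraic multiplicity 2.
Eigenvector v = (-3,2); generalized eigenvector w with (A-λI)w=v is (-1,1).
General solution: e^(t)[c_1·v + c_2·(t·v + w)].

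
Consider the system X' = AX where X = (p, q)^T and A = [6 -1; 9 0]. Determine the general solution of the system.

Coefficient matrix A = [[6, -1], [9, 0]].
Characteristic polynomial det(A - λI) = λ^2 - 6λ + 9 = 0.
Single eigenvalue λ = 3 with algebraic multiplicity 2.
Eigenvector v = (-1,-3); generalized eigenvector w with (A-λI)w=v is (0,1).
General solution: e^(3t)[c_1·v + c_2·(t·v + w)].

p(t) = -c_1e^(3t) - c_2te^(3t), q(t) = -3c_1e^(3t) - 3c_2te^(3t) + c_2e^(3t)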